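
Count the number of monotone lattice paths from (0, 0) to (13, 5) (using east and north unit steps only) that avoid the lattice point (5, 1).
Number of paths = 5598

Total paths from (0, 0) to (13, 5): C(18, 13) = 8568. Paths through (5, 1): (paths (0, 0) → (5, 1)) × (paths (5, 1) → (13, 5)) = C(6, 5) · C(12, 8) = 6 · 495 = 2970. Avoidance count = 8568 − 2970 = 5598.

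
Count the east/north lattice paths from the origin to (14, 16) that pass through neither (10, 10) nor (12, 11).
Number of paths = 89869905

Inclusion–exclusion. Total paths: C(30, 14) = 145422675. Through P₁: C(20, 10)·C(10, 4) = 38798760. Through P₂: C(23, 12)·C(7, 2) = 28393638. Since P₁ is strictly southwest of P₂, a monotone path through both must visit P₁ then P₂; paths through both = C(20, 10)·C(3, 2)·C(7, 2) = 11639628. Avoid both = 145422675 − 38798760 − 28393638 + 11639628 = 89869905.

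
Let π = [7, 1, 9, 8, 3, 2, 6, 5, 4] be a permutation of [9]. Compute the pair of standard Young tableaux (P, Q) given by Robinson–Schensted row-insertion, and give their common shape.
P = [1, 2, 4] / [3, 5] / [6, 8] / [7] / [9];  Q = [1, 3, 7] / [2, 4] / [5, 8] / [6] / [9];  common shape = (3, 2, 2, 1, 1)

Row-insert the values π_1, π_2, … into P one at a time, bumping the leftmost entry strictly greater than the inserted value down to the next row. The recording tableau Q records, in position (i, j), the step at which that cell was added to P.
  Insert 7 (step 1): P = [7];  Q = [1]
  Insert 1 (step 2): P = [1] / [7];  Q = [1] / [2]
  Insert 9 (step 3): P = [1, 9] / [7];  Q = [1, 3] / [2]
  Insert 8 (step 4): P = [1, 8] / [7, 9];  Q = [1, 3] / [2, 4]
  Insert 3 (step 5): P = [1, 3] / [7, 8] / [9];  Q = [1, 3] / [2, 4] / [5]
  Insert 2 (step 6): P = [1, 2] / [3, 8] / [7] / [9];  Q = [1, 3] / [2, 4] / [5] / [6]
  Insert 6 (step 7): P = [1, 2, 6] / [3, 8] / [7] / [9];  Q = [1, 3, 7] / [2, 4] / [5] / [6]
  Insert 5 (step 8): P = [1, 2, 5] / [3, 6] / [7, 8] / [9];  Q = [1, 3, 7] / [2, 4] / [5, 8] / [6]
  Insert 4 (step 9): P = [1, 2, 4] / [3, 5] / [6, 8] / [7] / [9];  Q = [1, 3, 7] / [2, 4] / [5, 8] / [6] / [9]
Final shape: (3, 2, 2, 1, 1).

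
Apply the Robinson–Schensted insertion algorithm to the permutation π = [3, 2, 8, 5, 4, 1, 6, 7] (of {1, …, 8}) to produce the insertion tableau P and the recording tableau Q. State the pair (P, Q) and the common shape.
P = [1, 4, 6, 7] / [2, 5] / [3] / [8];  Q = [1, 3, 7, 8] / [2, 4] / [5] / [6];  common shape = (4, 2, 1, 1)

Row-insert the values π_1, π_2, … into P one at a time, bumping the leftmost entry strictly greater than the inserted value down to the next row. The recording tableau Q records, in position (i, j), the step at which that cell was added to P.
  Insert 3 (step 1): P = [3];  Q = [1]
  Insert 2 (step 2): P = [2] / [3];  Q = [1] / [2]
  Insert 8 (step 3): P = [2, 8] / [3];  Q = [1, 3] / [2]
  Insert 5 (step 4): P = [2, 5] / [3, 8];  Q = [1, 3] / [2, 4]
  Insert 4 (step 5): P = [2, 4] / [3, 5] / [8];  Q = [1, 3] / [2, 4] / [5]
  Insert 1 (step 6): P = [1, 4] / [2, 5] / [3] / [8];  Q = [1, 3] / [2, 4] / [5] / [6]
  Insert 6 (step 7): P = [1, 4, 6] / [2, 5] / [3] / [8];  Q = [1, 3, 7] / [2, 4] / [5] / [6]
  Insert 7 (step 8): P = [1, 4, 6, 7] / [2, 5] / [3] / [8];  Q = [1, 3, 7, 8] / [2, 4] / [5] / [6]
Final shape: (4, 2, 1, 1).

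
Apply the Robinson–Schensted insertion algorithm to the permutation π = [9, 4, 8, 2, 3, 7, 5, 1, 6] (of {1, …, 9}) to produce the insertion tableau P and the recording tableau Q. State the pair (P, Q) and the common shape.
P = [1, 3, 5, 6] / [2, 7] / [4] / [8] / [9];  Q = [1, 3, 6, 9] / [2, 5] / [4] / [7] / [8];  common shape = (4, 2, 1, 1, 1)

Row-insert the values π_1, π_2, … into P one at a time, bumping the leftmost entry strictly greater than the inserted value down to the next row. The recording tableau Q records, in position (i, j), the step at which that cell was added to P.
  Insert 9 (step 1): P = [9];  Q = [1]
  Insert 4 (step 2): P = [4] / [9];  Q = [1] / [2]
  Insert 8 (step 3): P = [4, 8] / [9];  Q = [1, 3] / [2]
  Insert 2 (step 4): P = [2, 8] / [4] / [9];  Q = [1, 3] / [2] / [4]
  Insert 3 (step 5): P = [2, 3] / [4, 8] / [9];  Q = [1, 3] / [2, 5] / [4]
  Insert 7 (step 6): P = [2, 3, 7] / [4, 8] / [9];  Q = [1, 3, 6] / [2, 5] / [4]
  Insert 5 (step 7): P = [2, 3, 5] / [4, 7] / [8] / [9];  Q = [1, 3, 6] / [2, 5] / [4] / [7]
  Insert 1 (step 8): P = [1, 3, 5] / [2, 7] / [4] / [8] / [9];  Q = [1, 3, 6] / [2, 5] / [4] / [7] / [8]
  Insert 6 (step 9): P = [1, 3, 5, 6] / [2, 7] / [4] / [8] / [9];  Q = [1, 3, 6, 9] / [2, 5] / [4] / [7] / [8]
Final shape: (4, 2, 1, 1, 1).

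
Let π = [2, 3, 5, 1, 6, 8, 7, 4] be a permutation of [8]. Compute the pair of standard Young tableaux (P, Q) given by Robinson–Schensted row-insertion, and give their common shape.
P = [1, 3, 4, 6, 7] / [2, 5] / [8];  Q = [1, 2, 3, 5, 6] / [4, 7] / [8];  common shape = (5, 2, 1)

Row-insert the values π_1, π_2, … into P one at a time, bumping the leftmost entry strictly greater than the inserted value down to the next row. The recording tableau Q records, in position (i, j), the step at which that cell was added to P.
  Insert 2 (step 1): P = [2];  Q = [1]
  Insert 3 (step 2): P = [2, 3];  Q = [1, 2]
  Insert 5 (step 3): P = [2, 3, 5];  Q = [1, 2, 3]
  Insert 1 (step 4): P = [1, 3, 5] / [2];  Q = [1, 2, 3] / [4]
  Insert 6 (step 5): P = [1, 3, 5, 6] / [2];  Q = [1, 2, 3, 5] / [4]
  Insert 8 (step 6): P = [1, 3, 5, 6, 8] / [2];  Q = [1, 2, 3, 5, 6] / [4]
  Insert 7 (step 7): P = [1, 3, 5, 6, 7] / [2, 8];  Q = [1, 2, 3, 5, 6] / [4, 7]
  Insert 4 (step 8): P = [1, 3, 4, 6, 7] / [2, 5] / [8];  Q = [1, 2, 3, 5, 6] / [4, 7] / [8]
Final shape: (5, 2, 1).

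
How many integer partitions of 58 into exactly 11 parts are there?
p(58, 11 parts) = 54218

Partitions of n into exactly k parts are in bijection with partitions of n − k into at most k parts (subtract 1 from each part). So p(58, exactly 11) = p(47, parts ≤ 11). Computing via the recurrence p(m, j) = p(m, j−1) + p(m−j, j) gives 54218.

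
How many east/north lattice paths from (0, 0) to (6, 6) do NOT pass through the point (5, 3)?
Number of paths = 700

Total paths from (0, 0) to (6, 6): C(12, 6) = 924. Paths through (5, 3): (paths (0, 0) → (5, 3)) × (paths (5, 3) → (6, 6)) = C(8, 5) · C(4, 1) = 56 · 4 = 224. Avoidance count = 924 − 224 = 700.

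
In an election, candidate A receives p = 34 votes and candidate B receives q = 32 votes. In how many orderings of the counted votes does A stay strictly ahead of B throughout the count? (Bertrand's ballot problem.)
Strict-lead orderings = 212336130412243110

Total orderings of the 66 votes with 34 for A: C(66, 34) = 7007092303604022630. By the Bertrand ballot formula (Cycle Lemma / reflection principle), the number of orderings in which A is strictly ahead of B throughout is (p − q)/(p + q) · C(p + q, p) = (34 − 32)/(34 + 32) · 7007092303604022630 = 212336130412243110.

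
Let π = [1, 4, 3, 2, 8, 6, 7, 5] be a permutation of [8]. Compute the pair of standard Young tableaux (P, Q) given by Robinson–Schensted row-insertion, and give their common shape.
P = [1, 2, 5, 7] / [3, 6] / [4, 8];  Q = [1, 2, 5, 7] / [3, 6] / [4, 8];  common shape = (4, 2, 2)

Row-insert the values π_1, π_2, … into P one at a time, bumping the leftmost entry strictly greater than the inserted value down to the next row. The recording tableau Q records, in position (i, j), the step at which that cell was added to P.
  Insert 1 (step 1): P = [1];  Q = [1]
  Insert 4 (step 2): P = [1, 4];  Q = [1, 2]
  Insert 3 (step 3): P = [1, 3] / [4];  Q = [1, 2] / [3]
  Insert 2 (step 4): P = [1, 2] / [3] / [4];  Q = [1, 2] / [3] / [4]
  Insert 8 (step 5): P = [1, 2, 8] / [3] / [4];  Q = [1, 2, 5] / [3] / [4]
  Insert 6 (step 6): P = [1, 2, 6] / [3, 8] / [4];  Q = [1, 2, 5] / [3, 6] / [4]
  Insert 7 (step 7): P = [1, 2, 6, 7] / [3, 8] / [4];  Q = [1, 2, 5, 7] / [3, 6] / [4]
  Insert 5 (step 8): P = [1, 2, 5, 7] / [3, 6] / [4, 8];  Q = [1, 2, 5, 7] / [3, 6] / [4, 8]
Final shape: (4, 2, 2).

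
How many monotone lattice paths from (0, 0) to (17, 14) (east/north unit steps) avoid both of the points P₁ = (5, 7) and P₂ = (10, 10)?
Number of paths = 178941909

Inclusion–exclusion. Total paths: C(31, 17) = 265182525. Through P₁: C(12, 5)·C(19, 12) = 39907296. Through P₂: C(20, 10)·C(11, 7) = 60969480. Since P₁ is strictly southwest of P₂, a monotone path through both must visit P₁ then P₂; paths through both = C(12, 5)·C(8, 5)·C(11, 7) = 14636160. Avoid both = 265182525 − 39907296 − 60969480 + 14636160 = 178941909.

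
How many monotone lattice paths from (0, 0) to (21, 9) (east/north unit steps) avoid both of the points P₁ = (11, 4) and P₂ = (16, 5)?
Number of paths = 8676021

Inclusion–exclusion. Total paths: C(30, 21) = 14307150. Through P₁: C(15, 11)·C(15, 10) = 4099095. Through P₂: C(21, 16)·C(9, 5) = 2563974. Since P₁ is strictly southwest of P₂, a monotone path through both must visit P₁ then P₂; paths through both = C(15, 11)·C(6, 5)·C(9, 5) = 1031940. Avoid both = 14307150 − 4099095 − 2563974 + 1031940 = 8676021.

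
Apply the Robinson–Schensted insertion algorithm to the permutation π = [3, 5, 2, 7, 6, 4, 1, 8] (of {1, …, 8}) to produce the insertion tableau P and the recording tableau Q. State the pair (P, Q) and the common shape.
P = [1, 4, 6, 8] / [2, 5] / [3] / [7];  Q = [1, 2, 4, 8] / [3, 5] / [6] / [7];  common shape = (4, 2, 1, 1)

Row-insert the values π_1, π_2, … into P one at a time, bumping the leftmost entry strictly greater than the inserted value down to the next row. The recording tableau Q records, in position (i, j), the step at which that cell was added to P.
  Insert 3 (step 1): P = [3];  Q = [1]
  Insert 5 (step 2): P = [3, 5];  Q = [1, 2]
  Insert 2 (step 3): P = [2, 5] / [3];  Q = [1, 2] / [3]
  Insert 7 (step 4): P = [2, 5, 7] / [3];  Q = [1, 2, 4] / [3]
  Insert 6 (step 5): P = [2, 5, 6] / [3, 7];  Q = [1, 2, 4] / [3, 5]
  Insert 4 (step 6): P = [2, 4, 6] / [3, 5] / [7];  Q = [1, 2, 4] / [3, 5] / [6]
  Insert 1 (step 7): P = [1, 4, 6] / [2, 5] / [3] / [7];  Q = [1, 2, 4] / [3, 5] / [6] / [7]
  Insert 8 (step 8): P = [1, 4, 6, 8] / [2, 5] / [3] / [7];  Q = [1, 2, 4, 8] / [3, 5] / [6] / [7]
Final shape: (4, 2, 1, 1).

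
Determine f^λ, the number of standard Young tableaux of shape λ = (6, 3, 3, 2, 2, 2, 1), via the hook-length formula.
# SYT of shape (6, 3, 3, 2, 2, 2, 1) = 23279256

Hook-length formula: f^λ = n! / Π hook(c), product over all cells c of the Young diagram. For λ = (6, 3, 3, 2, 2, 2, 1), n = 19 boxes. Hook lengths by row (left-to-right, top-to-bottom): [12, 10, 6, 3, 2, 1]; [8, 6, 2]; [7, 5, 1]; [5, 3]; [4, 2]; [3, 1]; [1]. Product of hooks = 5225472000. So f^λ = 19! / 5225472000 = 121645100408832000 / 5225472000 = 23279256.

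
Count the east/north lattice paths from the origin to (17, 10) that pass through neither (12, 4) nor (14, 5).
Number of paths = 7250037

Inclusion–exclusion. Total paths: C(27, 17) = 8436285. Through P₁: C(16, 12)·C(11, 5) = 840840. Through P₂: C(19, 14)·C(8, 3) = 651168. Since P₁ is strictly southwest of P₂, a monotone path through both must visit P₁ then P₂; paths through both = C(16, 12)·C(3, 2)·C(8, 3) = 305760. Avoid both = 8436285 − 840840 − 651168 + 305760 = 7250037.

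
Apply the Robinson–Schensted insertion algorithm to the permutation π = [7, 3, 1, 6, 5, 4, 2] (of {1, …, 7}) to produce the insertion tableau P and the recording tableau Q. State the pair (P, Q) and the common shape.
P = [1, 2] / [3, 4] / [5] / [6] / [7];  Q = [1, 4] / [2, 5] / [3] / [6] / [7];  common shape = (2, 2, 1, 1, 1)

Row-insert the values π_1, π_2, … into P one at a time, bumping the leftmost entry strictly greater than the inserted value down to the next row. The recording tableau Q records, in position (i, j), the step at which that cell was added to P.
  Insert 7 (step 1): P = [7];  Q = [1]
  Insert 3 (step 2): P = [3] / [7];  Q = [1] / [2]
  Insert 1 (step 3): P = [1] / [3] / [7];  Q = [1] / [2] / [3]
  Insert 6 (step 4): P = [1, 6] / [3] / [7];  Q = [1, 4] / [2] / [3]
  Insert 5 (step 5): P = [1, 5] / [3, 6] / [7];  Q = [1, 4] / [2, 5] / [3]
  Insert 4 (step 6): P = [1, 4] / [3, 5] / [6] / [7];  Q = [1, 4] / [2, 5] / [3] / [6]
  Insert 2 (step 7): P = [1, 2] / [3, 4] / [5] / [6] / [7];  Q = [1, 4] / [2, 5] / [3] / [6] / [7]
Final shape: (2, 2, 1, 1, 1).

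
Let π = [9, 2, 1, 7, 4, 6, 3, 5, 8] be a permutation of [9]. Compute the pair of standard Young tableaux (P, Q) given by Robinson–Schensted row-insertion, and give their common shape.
P = [1, 3, 5, 8] / [2, 4, 6] / [7] / [9];  Q = [1, 4, 6, 9] / [2, 5, 8] / [3] / [7];  common shape = (4, 3, 1, 1)

Row-insert the values π_1, π_2, … into P one at a time, bumping the leftmost entry strictly greater than the inserted value down to the next row. The recording tableau Q records, in position (i, j), the step at which that cell was added to P.
  Insert 9 (step 1): P = [9];  Q = [1]
  Insert 2 (step 2): P = [2] / [9];  Q = [1] / [2]
  Insert 1 (step 3): P = [1] / [2] / [9];  Q = [1] / [2] / [3]
  Insert 7 (step 4): P = [1, 7] / [2] / [9];  Q = [1, 4] / [2] / [3]
  Insert 4 (step 5): P = [1, 4] / [2, 7] / [9];  Q = [1, 4] / [2, 5] / [3]
  Insert 6 (step 6): P = [1, 4, 6] / [2, 7] / [9];  Q = [1, 4, 6] / [2, 5] / [3]
  Insert 3 (step 7): P = [1, 3, 6] / [2, 4] / [7] / [9];  Q = [1, 4, 6] / [2, 5] / [3] / [7]
  Insert 5 (step 8): P = [1, 3, 5] / [2, 4, 6] / [7] / [9];  Q = [1, 4, 6] / [2, 5, 8] / [3] / [7]
  Insert 8 (step 9): P = [1, 3, 5, 8] / [2, 4, 6] / [7] / [9];  Q = [1, 4, 6, 9] / [2, 5, 8] / [3] / [7]
Final shape: (4, 3, 1, 1).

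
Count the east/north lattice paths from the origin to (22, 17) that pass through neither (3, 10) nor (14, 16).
Number of paths = 49556038759

Inclusion–exclusion. Total paths: C(39, 22) = 51021117810. Through P₁: C(13, 3)·C(26, 19) = 188130800. Through P₂: C(30, 14)·C(9, 8) = 1308804075. Since P₁ is strictly southwest of P₂, a monotone path through both must visit P₁ then P₂; paths through both = C(13, 3)·C(17, 11)·C(9, 8) = 31855824. Avoid both = 51021117810 − 188130800 − 1308804075 + 31855824 = 49556038759.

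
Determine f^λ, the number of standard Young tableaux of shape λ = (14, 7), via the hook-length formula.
# SYT of shape (14, 7) = 62016

Hook-length formula: f^λ = n! / Π hook(c), product over all cells c of the Young diagram. For λ = (14, 7), n = 21 boxes. Hook lengths by row (left-to-right, top-to-bottom): [15, 14, 13, 12, 11, 10, 9, 7, 6, 5, 4, 3, 2, 1]; [7, 6, 5, 4, 3, 2, 1]. Product of hooks = 823834851840000. So f^λ = 21! / 823834851840000 = 51090942171709440000 / 823834851840000 = 62016.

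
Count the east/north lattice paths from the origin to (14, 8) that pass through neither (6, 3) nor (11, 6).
Number of paths = 134942

Inclusion–exclusion. Total paths: C(22, 14) = 319770. Through P₁: C(9, 6)·C(13, 8) = 108108. Through P₂: C(17, 11)·C(5, 3) = 123760. Since P₁ is strictly southwest of P₂, a monotone path through both must visit P₁ then P₂; paths through both = C(9, 6)·C(8, 5)·C(5, 3) = 47040. Avoid both = 319770 − 108108 − 123760 + 47040 = 134942.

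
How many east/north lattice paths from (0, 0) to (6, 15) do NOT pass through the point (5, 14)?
Number of paths = 31008

Total paths from (0, 0) to (6, 15): C(21, 6) = 54264. Paths through (5, 14): (paths (0, 0) → (5, 14)) × (paths (5, 14) → (6, 15)) = C(19, 5) · C(2, 1) = 11628 · 2 = 23256. Avoidance count = 54264 − 23256 = 31008.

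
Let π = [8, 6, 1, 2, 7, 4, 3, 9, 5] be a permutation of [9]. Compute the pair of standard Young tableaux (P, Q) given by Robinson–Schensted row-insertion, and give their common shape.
P = [1, 2, 3, 5] / [4, 7, 9] / [6] / [8];  Q = [1, 4, 5, 8] / [2, 6, 9] / [3] / [7];  common shape = (4, 3, 1, 1)

Row-insert the values π_1, π_2, … into P one at a time, bumping the leftmost entry strictly greater than the inserted value down to the next row. The recording tableau Q records, in position (i, j), the step at which that cell was added to P.
  Insert 8 (step 1): P = [8];  Q = [1]
  Insert 6 (step 2): P = [6] / [8];  Q = [1] / [2]
  Insert 1 (step 3): P = [1] / [6] / [8];  Q = [1] / [2] / [3]
  Insert 2 (step 4): P = [1, 2] / [6] / [8];  Q = [1, 4] / [2] / [3]
  Insert 7 (step 5): P = [1, 2, 7] / [6] / [8];  Q = [1, 4, 5] / [2] / [3]
  Insert 4 (step 6): P = [1, 2, 4] / [6, 7] / [8];  Q = [1, 4, 5] / [2, 6] / [3]
  Insert 3 (step 7): P = [1, 2, 3] / [4, 7] / [6] / [8];  Q = [1, 4, 5] / [2, 6] / [3] / [7]
  Insert 9 (step 8): P = [1, 2, 3, 9] / [4, 7] / [6] / [8];  Q = [1, 4, 5, 8] / [2, 6] / [3] / [7]
  Insert 5 (step 9): P = [1, 2, 3, 5] / [4, 7, 9] / [6] / [8];  Q = [1, 4, 5, 8] / [2, 6, 9] / [3] / [7]
Final shape: (4, 3, 1, 1).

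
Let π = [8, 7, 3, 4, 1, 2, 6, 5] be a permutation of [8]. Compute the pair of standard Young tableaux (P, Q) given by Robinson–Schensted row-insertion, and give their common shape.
P = [1, 2, 5] / [3, 4, 6] / [7] / [8];  Q = [1, 4, 7] / [2, 6, 8] / [3] / [5];  common shape = (3, 3, 1, 1)

Row-insert the values π_1, π_2, … into P one at a time, bumping the leftmost entry strictly greater than the inserted value down to the next row. The recording tableau Q records, in position (i, j), the step at which that cell was added to P.
  Insert 8 (step 1): P = [8];  Q = [1]
  Insert 7 (step 2): P = [7] / [8];  Q = [1] / [2]
  Insert 3 (step 3): P = [3] / [7] / [8];  Q = [1] / [2] / [3]
  Insert 4 (step 4): P = [3, 4] / [7] / [8];  Q = [1, 4] / [2] / [3]
  Insert 1 (step 5): P = [1, 4] / [3] / [7] / [8];  Q = [1, 4] / [2] / [3] / [5]
  Insert 2 (step 6): P = [1, 2] / [3, 4] / [7] / [8];  Q = [1, 4] / [2, 6] / [3] / [5]
  Insert 6 (step 7): P = [1, 2, 6] / [3, 4] / [7] / [8];  Q = [1, 4, 7] / [2, 6] / [3] / [5]
  Insert 5 (step 8): P = [1, 2, 5] / [3, 4, 6] / [7] / [8];  Q = [1, 4, 7] / [2, 6, 8] / [3] / [5]
Final shape: (3, 3, 1, 1).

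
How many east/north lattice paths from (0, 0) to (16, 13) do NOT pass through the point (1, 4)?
Number of paths = 61326395

Total paths from (0, 0) to (16, 13): C(29, 16) = 67863915. Paths through (1, 4): (paths (0, 0) → (1, 4)) × (paths (1, 4) → (16, 13)) = C(5, 1) · C(24, 15) = 5 · 1307504 = 6537520. Avoidance count = 67863915 − 6537520 = 61326395.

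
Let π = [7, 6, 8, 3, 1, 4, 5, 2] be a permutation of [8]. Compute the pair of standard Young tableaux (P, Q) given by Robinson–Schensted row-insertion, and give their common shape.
P = [1, 2, 5] / [3, 4] / [6, 8] / [7];  Q = [1, 3, 7] / [2, 6] / [4, 8] / [5];  common shape = (3, 2, 2, 1)

Row-insert the values π_1, π_2, … into P one at a time, bumping the leftmost entry strictly greater than the inserted value down to the next row. The recording tableau Q records, in position (i, j), the step at which that cell was added to P.
  Insert 7 (step 1): P = [7];  Q = [1]
  Insert 6 (step 2): P = [6] / [7];  Q = [1] / [2]
  Insert 8 (step 3): P = [6, 8] / [7];  Q = [1, 3] / [2]
  Insert 3 (step 4): P = [3, 8] / [6] / [7];  Q = [1, 3] / [2] / [4]
  Insert 1 (step 5): P = [1, 8] / [3] / [6] / [7];  Q = [1, 3] / [2] / [4] / [5]
  Insert 4 (step 6): P = [1, 4] / [3, 8] / [6] / [7];  Q = [1, 3] / [2, 6] / [4] / [5]
  Insert 5 (step 7): P = [1, 4, 5] / [3, 8] / [6] / [7];  Q = [1, 3, 7] / [2, 6] / [4] / [5]
  Insert 2 (step 8): P = [1, 2, 5] / [3, 4] / [6, 8] / [7];  Q = [1, 3, 7] / [2, 6] / [4, 8] / [5]
Final shape: (3, 2, 2, 1).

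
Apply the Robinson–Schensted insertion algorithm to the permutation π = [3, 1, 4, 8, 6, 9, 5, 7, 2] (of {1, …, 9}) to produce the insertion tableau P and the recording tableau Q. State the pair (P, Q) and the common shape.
P = [1, 2, 5, 7] / [3, 4, 9] / [6] / [8];  Q = [1, 3, 4, 6] / [2, 5, 8] / [7] / [9];  common shape = (4, 3, 1, 1)

Row-insert the values π_1, π_2, … into P one at a time, bumping the leftmost entry strictly greater than the inserted value down to the next row. The recording tableau Q records, in position (i, j), the step at which that cell was added to P.
  Insert 3 (step 1): P = [3];  Q = [1]
  Insert 1 (step 2): P = [1] / [3];  Q = [1] / [2]
  Insert 4 (step 3): P = [1, 4] / [3];  Q = [1, 3] / [2]
  Insert 8 (step 4): P = [1, 4, 8] / [3];  Q = [1, 3, 4] / [2]
  Insert 6 (step 5): P = [1, 4, 6] / [3, 8];  Q = [1, 3, 4] / [2, 5]
  Insert 9 (step 6): P = [1, 4, 6, 9] / [3, 8];  Q = [1, 3, 4, 6] / [2, 5]
  Insert 5 (step 7): P = [1, 4, 5, 9] / [3, 6] / [8];  Q = [1, 3, 4, 6] / [2, 5] / [7]
  Insert 7 (step 8): P = [1, 4, 5, 7] / [3, 6, 9] / [8];  Q = [1, 3, 4, 6] / [2, 5, 8] / [7]
  Insert 2 (step 9): P = [1, 2, 5, 7] / [3, 4, 9] / [6] / [8];  Q = [1, 3, 4, 6] / [2, 5, 8] / [7] / [9]
Final shape: (4, 3, 1, 1).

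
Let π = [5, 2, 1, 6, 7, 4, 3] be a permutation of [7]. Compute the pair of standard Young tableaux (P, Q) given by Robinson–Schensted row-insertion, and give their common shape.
P = [1, 3, 7] / [2, 4] / [5, 6];  Q = [1, 4, 5] / [2, 6] / [3, 7];  common shape = (3, 2, 2)

Row-insert the values π_1, π_2, … into P one at a time, bumping the leftmost entry strictly greater than the inserted value down to the next row. The recording tableau Q records, in position (i, j), the step at which that cell was added to P.
  Insert 5 (step 1): P = [5];  Q = [1]
  Insert 2 (step 2): P = [2] / [5];  Q = [1] / [2]
  Insert 1 (step 3): P = [1] / [2] / [5];  Q = [1] / [2] / [3]
  Insert 6 (step 4): P = [1, 6] / [2] / [5];  Q = [1, 4] / [2] / [3]
  Insert 7 (step 5): P = [1, 6, 7] / [2] / [5];  Q = [1, 4, 5] / [2] / [3]
  Insert 4 (step 6): P = [1, 4, 7] / [2, 6] / [5];  Q = [1, 4, 5] / [2, 6] / [3]
  Insert 3 (step 7): P = [1, 3, 7] / [2, 4] / [5, 6];  Q = [1, 4, 5] / [2, 6] / [3, 7]
Final shape: (3, 2, 2).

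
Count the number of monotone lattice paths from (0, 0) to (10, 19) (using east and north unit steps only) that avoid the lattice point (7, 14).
Number of paths = 13518330

Total paths from (0, 0) to (10, 19): C(29, 10) = 20030010. Paths through (7, 14): (paths (0, 0) → (7, 14)) × (paths (7, 14) → (10, 19)) = C(21, 7) · C(8, 3) = 116280 · 56 = 6511680. Avoidance count = 20030010 − 6511680 = 13518330.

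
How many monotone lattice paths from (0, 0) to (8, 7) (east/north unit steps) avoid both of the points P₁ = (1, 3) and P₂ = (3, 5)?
Number of paths = 4443

Inclusion–exclusion. Total paths: C(15, 8) = 6435. Through P₁: C(4, 1)·C(11, 7) = 1320. Through P₂: C(8, 3)·C(7, 5) = 1176. Since P₁ is strictly southwest of P₂, a monotone path through both must visit P₁ then P₂; paths through both = C(4, 1)·C(4, 2)·C(7, 5) = 504. Avoid both = 6435 − 1320 − 1176 + 504 = 4443.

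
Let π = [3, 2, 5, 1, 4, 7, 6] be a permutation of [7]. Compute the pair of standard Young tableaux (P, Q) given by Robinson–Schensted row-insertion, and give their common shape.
P = [1, 4, 6] / [2, 5, 7] / [3];  Q = [1, 3, 6] / [2, 5, 7] / [4];  common shape = (3, 3, 1)

Row-insert the values π_1, π_2, … into P one at a time, bumping the leftmost entry strictly greater than the inserted value down to the next row. The recording tableau Q records, in position (i, j), the step at which that cell was added to P.
  Insert 3 (step 1): P = [3];  Q = [1]
  Insert 2 (step 2): P = [2] / [3];  Q = [1] / [2]
  Insert 5 (step 3): P = [2, 5] / [3];  Q = [1, 3] / [2]
  Insert 1 (step 4): P = [1, 5] / [2] / [3];  Q = [1, 3] / [2] / [4]
  Insert 4 (step 5): P = [1, 4] / [2, 5] / [3];  Q = [1, 3] / [2, 5] / [4]
  Insert 7 (step 6): P = [1, 4, 7] / [2, 5] / [3];  Q = [1, 3, 6] / [2, 5] / [4]
  Insert 6 (step 7): P = [1, 4, 6] / [2, 5, 7] / [3];  Q = [1, 3, 6] / [2, 5, 7] / [4]
Final shape: (3, 3, 1).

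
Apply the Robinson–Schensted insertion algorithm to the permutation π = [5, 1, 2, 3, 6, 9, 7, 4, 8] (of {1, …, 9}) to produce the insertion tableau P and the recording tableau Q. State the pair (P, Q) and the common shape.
P = [1, 2, 3, 4, 7, 8] / [5, 6] / [9];  Q = [1, 3, 4, 5, 6, 9] / [2, 7] / [8];  common shape = (6, 2, 1)

Row-insert the values π_1, π_2, … into P one at a time, bumping the leftmost entry strictly greater than the inserted value down to the next row. The recording tableau Q records, in position (i, j), the step at which that cell was added to P.
  Insert 5 (step 1): P = [5];  Q = [1]
  Insert 1 (step 2): P = [1] / [5];  Q = [1] / [2]
  Insert 2 (step 3): P = [1, 2] / [5];  Q = [1, 3] / [2]
  Insert 3 (step 4): P = [1, 2, 3] / [5];  Q = [1, 3, 4] / [2]
  Insert 6 (step 5): P = [1, 2, 3, 6] / [5];  Q = [1, 3, 4, 5] / [2]
  Insert 9 (step 6): P = [1, 2, 3, 6, 9] / [5];  Q = [1, 3, 4, 5, 6] / [2]
  Insert 7 (step 7): P = [1, 2, 3, 6, 7] / [5, 9];  Q = [1, 3, 4, 5, 6] / [2, 7]
  Insert 4 (step 8): P = [1, 2, 3, 4, 7] / [5, 6] / [9];  Q = [1, 3, 4, 5, 6] / [2, 7] / [8]
  Insert 8 (step 9): P = [1, 2, 3, 4, 7, 8] / [5, 6] / [9];  Q = [1, 3, 4, 5, 6, 9] / [2, 7] / [8]
Final shape: (6, 2, 1).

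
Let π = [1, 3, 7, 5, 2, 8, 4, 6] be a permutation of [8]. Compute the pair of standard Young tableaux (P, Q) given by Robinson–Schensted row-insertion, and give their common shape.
P = [1, 2, 4, 6] / [3, 5, 8] / [7];  Q = [1, 2, 3, 6] / [4, 7, 8] / [5];  common shape = (4, 3, 1)

Row-insert the values π_1, π_2, … into P one at a time, bumping the leftmost entry strictly greater than the inserted value down to the next row. The recording tableau Q records, in position (i, j), the step at which that cell was added to P.
  Insert 1 (step 1): P = [1];  Q = [1]
  Insert 3 (step 2): P = [1, 3];  Q = [1, 2]
  Insert 7 (step 3): P = [1, 3, 7];  Q = [1, 2, 3]
  Insert 5 (step 4): P = [1, 3, 5] / [7];  Q = [1, 2, 3] / [4]
  Insert 2 (step 5): P = [1, 2, 5] / [3] / [7];  Q = [1, 2, 3] / [4] / [5]
  Insert 8 (step 6): P = [1, 2, 5, 8] / [3] / [7];  Q = [1, 2, 3, 6] / [4] / [5]
  Insert 4 (step 7): P = [1, 2, 4, 8] / [3, 5] / [7];  Q = [1, 2, 3, 6] / [4, 7] / [5]
  Insert 6 (step 8): P = [1, 2, 4, 6] / [3, 5, 8] / [7];  Q = [1, 2, 3, 6] / [4, 7, 8] / [5]
Final shape: (4, 3, 1).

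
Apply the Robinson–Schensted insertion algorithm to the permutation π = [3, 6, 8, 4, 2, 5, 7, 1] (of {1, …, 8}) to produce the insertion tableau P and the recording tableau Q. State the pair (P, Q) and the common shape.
P = [1, 4, 5, 7] / [2, 8] / [3] / [6];  Q = [1, 2, 3, 7] / [4, 6] / [5] / [8];  common shape = (4, 2, 1, 1)

Row-insert the values π_1, π_2, … into P one at a time, bumping the leftmost entry strictly greater than the inserted value down to the next row. The recording tableau Q records, in position (i, j), the step at which that cell was added to P.
  Insert 3 (step 1): P = [3];  Q = [1]
  Insert 6 (step 2): P = [3, 6];  Q = [1, 2]
  Insert 8 (step 3): P = [3, 6, 8];  Q = [1, 2, 3]
  Insert 4 (step 4): P = [3, 4, 8] / [6];  Q = [1, 2, 3] / [4]
  Insert 2 (step 5): P = [2, 4, 8] / [3] / [6];  Q = [1, 2, 3] / [4] / [5]
  Insert 5 (step 6): P = [2, 4, 5] / [3, 8] / [6];  Q = [1, 2, 3] / [4, 6] / [5]
  Insert 7 (step 7): P = [2, 4, 5, 7] / [3, 8] / [6];  Q = [1, 2, 3, 7] / [4, 6] / [5]
  Insert 1 (step 8): P = [1, 4, 5, 7] / [2, 8] / [3] / [6];  Q = [1, 2, 3, 7] / [4, 6] / [5] / [8]
Final shape: (4, 2, 1, 1).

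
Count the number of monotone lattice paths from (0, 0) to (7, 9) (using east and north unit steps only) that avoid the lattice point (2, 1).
Number of paths = 7579

Total paths from (0, 0) to (7, 9): C(16, 7) = 11440. Paths through (2, 1): (paths (0, 0) → (2, 1)) × (paths (2, 1) → (7, 9)) = C(3, 2) · C(13, 5) = 3 · 1287 = 3861. Avoidance count = 11440 − 3861 = 7579.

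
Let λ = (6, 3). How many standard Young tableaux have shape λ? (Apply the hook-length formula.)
# SYT of shape (6, 3) = 48

Hook-length formula: f^λ = n! / Π hook(c), product over all cells c of the Young diagram. For λ = (6, 3), n = 9 boxes. Hook lengths by row (left-to-right, top-to-bottom): [7, 6, 5, 3, 2, 1]; [3, 2, 1]. Product of hooks = 7560. So f^λ = 9! / 7560 = 362880 / 7560 = 48.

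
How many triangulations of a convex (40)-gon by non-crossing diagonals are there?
C_38 = 176733862787006701400

These polygon triangulations are counted by the Catalan number C_n = (1/(n + 1)) · C(2n, n). For n = 38: C_38 = (1/39) · C(76, 38) = 6892620648693261354600/39 = 176733862787006701400.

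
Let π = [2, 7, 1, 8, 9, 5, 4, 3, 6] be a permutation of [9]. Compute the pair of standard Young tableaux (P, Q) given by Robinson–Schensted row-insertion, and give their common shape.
P = [1, 3, 6, 9] / [2, 4, 8] / [5] / [7];  Q = [1, 2, 4, 5] / [3, 6, 9] / [7] / [8];  common shape = (4, 3, 1, 1)

Row-insert the values π_1, π_2, … into P one at a time, bumping the leftmost entry strictly greater than the inserted value down to the next row. The recording tableau Q records, in position (i, j), the step at which that cell was added to P.
  Insert 2 (step 1): P = [2];  Q = [1]
  Insert 7 (step 2): P = [2, 7];  Q = [1, 2]
  Insert 1 (step 3): P = [1, 7] / [2];  Q = [1, 2] / [3]
  Insert 8 (step 4): P = [1, 7, 8] / [2];  Q = [1, 2, 4] / [3]
  Insert 9 (step 5): P = [1, 7, 8, 9] / [2];  Q = [1, 2, 4, 5] / [3]
  Insert 5 (step 6): P = [1, 5, 8, 9] / [2, 7];  Q = [1, 2, 4, 5] / [3, 6]
  Insert 4 (step 7): P = [1, 4, 8, 9] / [2, 5] / [7];  Q = [1, 2, 4, 5] / [3, 6] / [7]
  Insert 3 (step 8): P = [1, 3, 8, 9] / [2, 4] / [5] / [7];  Q = [1, 2, 4, 5] / [3, 6] / [7] / [8]
  Insert 6 (step 9): P = [1, 3, 6, 9] / [2, 4, 8] / [5] / [7];  Q = [1, 2, 4, 5] / [3, 6, 9] / [7] / [8]
Final shape: (4, 3, 1, 1).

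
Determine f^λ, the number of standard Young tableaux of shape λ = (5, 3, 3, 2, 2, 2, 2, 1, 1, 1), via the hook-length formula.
# SYT of shape (5, 3, 3, 2, 2, 2, 2, 1, 1, 1) = 359165664

Hook-length formula: f^λ = n! / Π hook(c), product over all cells c of the Young diagram. For λ = (5, 3, 3, 2, 2, 2, 2, 1, 1, 1), n = 22 boxes. Hook lengths by row (left-to-right, top-to-bottom): [14, 10, 5, 2, 1]; [11, 7, 2]; [10, 6, 1]; [8, 4]; [7, 3]; [6, 2]; [5, 1]; [3]; [2]; [1]. Product of hooks = 3129477120000. So f^λ = 22! / 3129477120000 = 1124000727777607680000 / 3129477120000 = 359165664.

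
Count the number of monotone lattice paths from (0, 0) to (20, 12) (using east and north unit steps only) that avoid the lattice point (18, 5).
Number of paths = 224581476

Total paths from (0, 0) to (20, 12): C(32, 20) = 225792840. Paths through (18, 5): (paths (0, 0) → (18, 5)) × (paths (18, 5) → (20, 12)) = C(23, 18) · C(9, 2) = 33649 · 36 = 1211364. Avoidance count = 225792840 − 1211364 = 224581476.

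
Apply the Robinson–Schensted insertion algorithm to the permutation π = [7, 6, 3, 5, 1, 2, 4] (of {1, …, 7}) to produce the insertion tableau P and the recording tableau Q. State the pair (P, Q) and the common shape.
P = [1, 2, 4] / [3, 5] / [6] / [7];  Q = [1, 4, 7] / [2, 6] / [3] / [5];  common shape = (3, 2, 1, 1)

Row-insert the values π_1, π_2, … into P one at a time, bumping the leftmost entry strictly greater than the inserted value down to the next row. The recording tableau Q records, in position (i, j), the step at which that cell was added to P.
  Insert 7 (step 1): P = [7];  Q = [1]
  Insert 6 (step 2): P = [6] / [7];  Q = [1] / [2]
  Insert 3 (step 3): P = [3] / [6] / [7];  Q = [1] / [2] / [3]
  Insert 5 (step 4): P = [3, 5] / [6] / [7];  Q = [1, 4] / [2] / [3]
  Insert 1 (step 5): P = [1, 5] / [3] / [6] / [7];  Q = [1, 4] / [2] / [3] / [5]
  Insert 2 (step 6): P = [1, 2] / [3, 5] / [6] / [7];  Q = [1, 4] / [2, 6] / [3] / [5]
  Insert 4 (step 7): P = [1, 2, 4] / [3, 5] / [6] / [7];  Q = [1, 4, 7] / [2, 6] / [3] / [5]
Final shape: (3, 2, 1, 1).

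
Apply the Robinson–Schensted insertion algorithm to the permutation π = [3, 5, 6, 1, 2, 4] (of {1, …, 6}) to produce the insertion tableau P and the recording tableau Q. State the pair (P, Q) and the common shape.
P = [1, 2, 4] / [3, 5, 6];  Q = [1, 2, 3] / [4, 5, 6];  common shape = (3, 3)

Row-insert the values π_1, π_2, … into P one at a time, bumping the leftmost entry strictly greater than the inserted value down to the next row. The recording tableau Q records, in position (i, j), the step at which that cell was added to P.
  Insert 3 (step 1): P = [3];  Q = [1]
  Insert 5 (step 2): P = [3, 5];  Q = [1, 2]
  Insert 6 (step 3): P = [3, 5, 6];  Q = [1, 2, 3]
  Insert 1 (step 4): P = [1, 5, 6] / [3];  Q = [1, 2, 3] / [4]
  Insert 2 (step 5): P = [1, 2, 6] / [3, 5];  Q = [1, 2, 3] / [4, 5]
  Insert 4 (step 6): P = [1, 2, 4] / [3, 5, 6];  Q = [1, 2, 3] / [4, 5, 6]
Final shape: (3, 3).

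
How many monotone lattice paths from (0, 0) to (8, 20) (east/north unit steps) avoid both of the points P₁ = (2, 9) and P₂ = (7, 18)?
Number of paths = 1315655

Inclusion–exclusion. Total paths: C(28, 8) = 3108105. Through P₁: C(11, 2)·C(17, 6) = 680680. Through P₂: C(25, 7)·C(3, 1) = 1442100. Since P₁ is strictly southwest of P₂, a monotone path through both must visit P₁ then P₂; paths through both = C(11, 2)·C(14, 5)·C(3, 1) = 330330. Avoid both = 3108105 − 680680 − 1442100 + 330330 = 1315655.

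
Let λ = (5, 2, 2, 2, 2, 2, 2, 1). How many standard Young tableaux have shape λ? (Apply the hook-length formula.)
# SYT of shape (5, 2, 2, 2, 2, 2, 2, 1) = 612612

Hook-length formula: f^λ = n! / Π hook(c), product over all cells c of the Young diagram. For λ = (5, 2, 2, 2, 2, 2, 2, 1), n = 18 boxes. Hook lengths by row (left-to-right, top-to-bottom): [12, 10, 3, 2, 1]; [8, 6]; [7, 5]; [6, 4]; [5, 3]; [4, 2]; [3, 1]; [1]. Product of hooks = 10450944000. So f^λ = 18! / 10450944000 = 6402373705728000 / 10450944000 = 612612.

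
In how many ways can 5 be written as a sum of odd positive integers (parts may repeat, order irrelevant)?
p_odd(5) = 3

Partitions of 5 using only odd parts 1, 3, 5, …: 5, 3+1+1, 1+1+1+1+1. There are 3. (Euler: this equals q(5), the number of distinct-part partitions.)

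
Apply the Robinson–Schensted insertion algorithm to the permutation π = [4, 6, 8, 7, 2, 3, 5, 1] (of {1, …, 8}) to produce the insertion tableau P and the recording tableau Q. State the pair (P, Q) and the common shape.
P = [1, 3, 5] / [2, 6, 7] / [4] / [8];  Q = [1, 2, 3] / [4, 6, 7] / [5] / [8];  common shape = (3, 3, 1, 1)

Row-insert the values π_1, π_2, … into P one at a time, bumping the leftmost entry strictly greater than the inserted value down to the next row. The recording tableau Q records, in position (i, j), the step at which that cell was added to P.
  Insert 4 (step 1): P = [4];  Q = [1]
  Insert 6 (step 2): P = [4, 6];  Q = [1, 2]
  Insert 8 (step 3): P = [4, 6, 8];  Q = [1, 2, 3]
  Insert 7 (step 4): P = [4, 6, 7] / [8];  Q = [1, 2, 3] / [4]
  Insert 2 (step 5): P = [2, 6, 7] / [4] / [8];  Q = [1, 2, 3] / [4] / [5]
  Insert 3 (step 6): P = [2, 3, 7] / [4, 6] / [8];  Q = [1, 2, 3] / [4, 6] / [5]
  Insert 5 (step 7): P = [2, 3, 5] / [4, 6, 7] / [8];  Q = [1, 2, 3] / [4, 6, 7] / [5]
  Insert 1 (step 8): P = [1, 3, 5] / [2, 6, 7] / [4] / [8];  Q = [1, 2, 3] / [4, 6, 7] / [5] / [8]
Final shape: (3, 3, 1, 1).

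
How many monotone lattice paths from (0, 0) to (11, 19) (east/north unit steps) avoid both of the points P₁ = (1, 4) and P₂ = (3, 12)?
Number of paths = 36803450

Inclusion–exclusion. Total paths: C(30, 11) = 54627300. Through P₁: C(5, 1)·C(25, 10) = 16343800. Through P₂: C(15, 3)·C(15, 8) = 2927925. Since P₁ is strictly southwest of P₂, a monotone path through both must visit P₁ then P₂; paths through both = C(5, 1)·C(10, 2)·C(15, 8) = 1447875. Avoid both = 54627300 − 16343800 − 2927925 + 1447875 = 36803450.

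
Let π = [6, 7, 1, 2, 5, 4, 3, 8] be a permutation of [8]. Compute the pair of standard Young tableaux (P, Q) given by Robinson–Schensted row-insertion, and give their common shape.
P = [1, 2, 3, 8] / [4, 7] / [5] / [6];  Q = [1, 2, 5, 8] / [3, 4] / [6] / [7];  common shape = (4, 2, 1, 1)

Row-insert the values π_1, π_2, … into P one at a time, bumping the leftmost entry strictly greater than the inserted value down to the next row. The recording tableau Q records, in position (i, j), the step at which that cell was added to P.
  Insert 6 (step 1): P = [6];  Q = [1]
  Insert 7 (step 2): P = [6, 7];  Q = [1, 2]
  Insert 1 (step 3): P = [1, 7] / [6];  Q = [1, 2] / [3]
  Insert 2 (step 4): P = [1, 2] / [6, 7];  Q = [1, 2] / [3, 4]
  Insert 5 (step 5): P = [1, 2, 5] / [6, 7];  Q = [1, 2, 5] / [3, 4]
  Insert 4 (step 6): P = [1, 2, 4] / [5, 7] / [6];  Q = [1, 2, 5] / [3, 4] / [6]
  Insert 3 (step 7): P = [1, 2, 3] / [4, 7] / [5] / [6];  Q = [1, 2, 5] / [3, 4] / [6] / [7]
  Insert 8 (step 8): P = [1, 2, 3, 8] / [4, 7] / [5] / [6];  Q = [1, 2, 5, 8] / [3, 4] / [6] / [7]
Final shape: (4, 2, 1, 1).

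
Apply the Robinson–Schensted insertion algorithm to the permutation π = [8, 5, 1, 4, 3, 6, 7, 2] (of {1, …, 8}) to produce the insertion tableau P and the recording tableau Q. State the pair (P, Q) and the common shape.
P = [1, 2, 6, 7] / [3] / [4] / [5] / [8];  Q = [1, 4, 6, 7] / [2] / [3] / [5] / [8];  common shape = (4, 1, 1, 1, 1)

Row-insert the values π_1, π_2, … into P one at a time, bumping the leftmost entry strictly greater than the inserted value down to the next row. The recording tableau Q records, in position (i, j), the step at which that cell was added to P.
  Insert 8 (step 1): P = [8];  Q = [1]
  Insert 5 (step 2): P = [5] / [8];  Q = [1] / [2]
  Insert 1 (step 3): P = [1] / [5] / [8];  Q = [1] / [2] / [3]
  Insert 4 (step 4): P = [1, 4] / [5] / [8];  Q = [1, 4] / [2] / [3]
  Insert 3 (step 5): P = [1, 3] / [4] / [5] / [8];  Q = [1, 4] / [2] / [3] / [5]
  Insert 6 (step 6): P = [1, 3, 6] / [4] / [5] / [8];  Q = [1, 4, 6] / [2] / [3] / [5]
  Insert 7 (step 7): P = [1, 3, 6, 7] / [4] / [5] / [8];  Q = [1, 4, 6, 7] / [2] / [3] / [5]
  Insert 2 (step 8): P = [1, 2, 6, 7] / [3] / [4] / [5] / [8];  Q = [1, 4, 6, 7] / [2] / [3] / [5] / [8]
Final shape: (4, 1, 1, 1, 1).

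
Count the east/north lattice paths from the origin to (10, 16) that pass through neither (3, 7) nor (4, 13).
Number of paths = 3809575

Inclusion–exclusion. Total paths: C(26, 10) = 5311735. Through P₁: C(10, 3)·C(16, 7) = 1372800. Through P₂: C(17, 4)·C(9, 6) = 199920. Since P₁ is strictly southwest of P₂, a monotone path through both must visit P₁ then P₂; paths through both = C(10, 3)·C(7, 1)·C(9, 6) = 70560. Avoid both = 5311735 − 1372800 − 199920 + 70560 = 3809575.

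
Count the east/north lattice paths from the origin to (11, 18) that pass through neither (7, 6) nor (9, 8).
Number of paths = 30549246

Inclusion–exclusion. Total paths: C(29, 11) = 34597290. Through P₁: C(13, 7)·C(16, 4) = 3123120. Through P₂: C(17, 9)·C(12, 2) = 1604460. Since P₁ is strictly southwest of P₂, a monotone path through both must visit P₁ then P₂; paths through both = C(13, 7)·C(4, 2)·C(12, 2) = 679536. Avoid both = 34597290 − 3123120 − 1604460 + 679536 = 30549246.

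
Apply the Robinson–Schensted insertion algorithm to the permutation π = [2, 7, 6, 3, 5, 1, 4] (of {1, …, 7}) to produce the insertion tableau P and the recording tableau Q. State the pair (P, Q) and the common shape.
P = [1, 3, 4] / [2, 5] / [6] / [7];  Q = [1, 2, 5] / [3, 7] / [4] / [6];  common shape = (3, 2, 1, 1)

Row-insert the values π_1, π_2, … into P one at a time, bumping the leftmost entry strictly greater than the inserted value down to the next row. The recording tableau Q records, in position (i, j), the step at which that cell was added to P.
  Insert 2 (step 1): P = [2];  Q = [1]
  Insert 7 (step 2): P = [2, 7];  Q = [1, 2]
  Insert 6 (step 3): P = [2, 6] / [7];  Q = [1, 2] / [3]
  Insert 3 (step 4): P = [2, 3] / [6] / [7];  Q = [1, 2] / [3] / [4]
  Insert 5 (step 5): P = [2, 3, 5] / [6] / [7];  Q = [1, 2, 5] / [3] / [4]
  Insert 1 (step 6): P = [1, 3, 5] / [2] / [6] / [7];  Q = [1, 2, 5] / [3] / [4] / [6]
  Insert 4 (step 7): P = [1, 3, 4] / [2, 5] / [6] / [7];  Q = [1, 2, 5] / [3, 7] / [4] / [6]
Final shape: (3, 2, 1, 1).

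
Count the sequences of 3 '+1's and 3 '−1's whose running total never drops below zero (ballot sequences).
C_3 = 5

These ballot sequences are counted by the Catalan number C_n = (1/(n + 1)) · C(2n, n). For n = 3: C_3 = (1/4) · C(6, 3) = 20/4 = 5.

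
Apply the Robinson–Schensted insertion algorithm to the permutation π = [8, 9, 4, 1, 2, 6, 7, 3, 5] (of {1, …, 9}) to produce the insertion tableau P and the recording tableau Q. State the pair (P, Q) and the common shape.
P = [1, 2, 3, 5] / [4, 6, 7] / [8, 9];  Q = [1, 2, 6, 7] / [3, 5, 9] / [4, 8];  common shape = (4, 3, 2)

Row-insert the values π_1, π_2, … into P one at a time, bumping the leftmost entry strictly greater than the inserted value down to the next row. The recording tableau Q records, in position (i, j), the step at which that cell was added to P.
  Insert 8 (step 1): P = [8];  Q = [1]
  Insert 9 (step 2): P = [8, 9];  Q = [1, 2]
  Insert 4 (step 3): P = [4, 9] / [8];  Q = [1, 2] / [3]
  Insert 1 (step 4): P = [1, 9] / [4] / [8];  Q = [1, 2] / [3] / [4]
  Insert 2 (step 5): P = [1, 2] / [4, 9] / [8];  Q = [1, 2] / [3, 5] / [4]
  Insert 6 (step 6): P = [1, 2, 6] / [4, 9] / [8];  Q = [1, 2, 6] / [3, 5] / [4]
  Insert 7 (step 7): P = [1, 2, 6, 7] / [4, 9] / [8];  Q = [1, 2, 6, 7] / [3, 5] / [4]
  Insert 3 (step 8): P = [1, 2, 3, 7] / [4, 6] / [8, 9];  Q = [1, 2, 6, 7] / [3, 5] / [4, 8]
  Insert 5 (step 9): P = [1, 2, 3, 5] / [4, 6, 7] / [8, 9];  Q = [1, 2, 6, 7] / [3, 5, 9] / [4, 8]
Final shape: (4, 3, 2).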